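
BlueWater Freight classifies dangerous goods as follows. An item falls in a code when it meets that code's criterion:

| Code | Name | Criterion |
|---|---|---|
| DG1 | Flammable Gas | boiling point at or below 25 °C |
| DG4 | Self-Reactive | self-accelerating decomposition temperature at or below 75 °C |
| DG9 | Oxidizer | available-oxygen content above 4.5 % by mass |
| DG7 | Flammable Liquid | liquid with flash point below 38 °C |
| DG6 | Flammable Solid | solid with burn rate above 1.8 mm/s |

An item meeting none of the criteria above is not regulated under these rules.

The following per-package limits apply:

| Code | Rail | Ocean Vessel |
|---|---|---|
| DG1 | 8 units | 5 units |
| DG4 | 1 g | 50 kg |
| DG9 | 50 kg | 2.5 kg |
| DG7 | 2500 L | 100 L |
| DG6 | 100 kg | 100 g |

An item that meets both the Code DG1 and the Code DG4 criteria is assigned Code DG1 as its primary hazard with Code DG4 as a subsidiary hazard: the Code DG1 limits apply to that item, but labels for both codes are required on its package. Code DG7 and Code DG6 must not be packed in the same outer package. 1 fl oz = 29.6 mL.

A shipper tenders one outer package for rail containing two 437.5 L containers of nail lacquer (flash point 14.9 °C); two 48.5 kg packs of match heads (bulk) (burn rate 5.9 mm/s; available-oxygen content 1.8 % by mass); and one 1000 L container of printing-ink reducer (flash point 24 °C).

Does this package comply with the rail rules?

No

Nail lacquer: flash point 14.9 °C < 38 °C → Code DG7 (Flammable Liquid).
Burn rate 5.9 mm/s meets the Code DG6 criterion (Flammable Solid), so the match heads (bulk) are Code DG6.
The printing-ink reducer has flash point 24 °C, which is < 38 °C, so it is Code DG7 (Flammable Liquid).
Total Code DG7: (two 437.5 L containers = 875 L) + 1000 L = 1875 L.
1875 L ≤ 2500 L (rail limit, Code DG7) — within limit.
Code DG6 quantity: two 48.5 kg packs = 97 kg.
97 kg is within the rail limit of 100 kg for Code DG6.
Code DG7 and Code DG6 may not share an outer package.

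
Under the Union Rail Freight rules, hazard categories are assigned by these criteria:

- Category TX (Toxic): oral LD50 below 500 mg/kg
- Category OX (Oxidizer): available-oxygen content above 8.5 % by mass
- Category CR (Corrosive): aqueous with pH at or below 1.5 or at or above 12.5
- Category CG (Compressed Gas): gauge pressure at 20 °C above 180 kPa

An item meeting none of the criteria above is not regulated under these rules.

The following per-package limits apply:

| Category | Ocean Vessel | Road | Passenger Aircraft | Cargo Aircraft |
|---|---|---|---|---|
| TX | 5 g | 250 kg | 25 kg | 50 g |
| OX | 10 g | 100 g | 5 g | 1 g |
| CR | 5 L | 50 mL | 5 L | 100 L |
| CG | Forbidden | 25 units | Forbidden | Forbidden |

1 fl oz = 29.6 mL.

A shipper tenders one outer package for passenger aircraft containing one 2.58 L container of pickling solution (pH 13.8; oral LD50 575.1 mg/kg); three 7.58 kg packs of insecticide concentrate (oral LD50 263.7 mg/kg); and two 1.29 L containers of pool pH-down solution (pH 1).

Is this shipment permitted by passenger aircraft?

pH 13.8 meets the Category CR criterion (Corrosive), so the pickling solution is Category CR.
Oral LD50 263.7 mg/kg meets the Category TX criterion (Toxic), so the insecticide concentrate is Category TX.
pH 1 meets the Category CR criterion (Corrosive), so the pool pH-down solution is Category CR.
Category CR net quantity: 2.58 L + (two 1.29 L containers = 2.58 L) = 5.16 L.
5.16 L exceeds the passenger aircraft limit of 5 L for Category CR.
Category TX quantity: three 7.58 kg packs = 22.74 kg.
22.74 kg is within the passenger aircraft limit of 25 kg for Category TX.

No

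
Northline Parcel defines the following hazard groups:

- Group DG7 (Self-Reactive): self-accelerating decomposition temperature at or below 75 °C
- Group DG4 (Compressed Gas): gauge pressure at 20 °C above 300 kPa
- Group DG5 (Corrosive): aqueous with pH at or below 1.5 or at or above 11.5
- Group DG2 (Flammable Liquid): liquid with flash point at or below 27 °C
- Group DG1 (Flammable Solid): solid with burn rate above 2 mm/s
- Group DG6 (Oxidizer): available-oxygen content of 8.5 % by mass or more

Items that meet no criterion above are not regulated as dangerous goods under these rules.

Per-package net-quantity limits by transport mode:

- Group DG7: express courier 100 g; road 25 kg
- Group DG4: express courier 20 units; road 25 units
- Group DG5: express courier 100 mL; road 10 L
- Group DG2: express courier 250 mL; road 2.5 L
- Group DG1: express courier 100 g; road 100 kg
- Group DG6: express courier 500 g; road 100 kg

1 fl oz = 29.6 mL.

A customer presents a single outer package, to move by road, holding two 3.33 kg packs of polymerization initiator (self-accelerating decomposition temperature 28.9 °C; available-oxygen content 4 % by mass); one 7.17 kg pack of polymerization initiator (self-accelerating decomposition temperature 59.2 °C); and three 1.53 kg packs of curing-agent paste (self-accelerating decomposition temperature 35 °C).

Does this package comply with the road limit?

Polymerization initiator: self-accelerating decomposition temperature 28.9 °C ≤ 75 °C → Group DG7 (Self-Reactive).
With self-accelerating decomposition temperature 59.2 °C (≤ 75 °C), the polymerization initiator falls in Group DG7.
The curing-agent paste has self-accelerating decomposition temperature 35 °C, which is ≤ 75 °C, so it is Group DG7 (Self-Reactive).
Group DG7 net quantity: (two 3.33 kg packs = 6.66 kg) + 7.17 kg + (three 1.53 kg packs = 4.59 kg) = 18.42 kg.
That is within the Group DG7 road limit of 25 kg.

Yes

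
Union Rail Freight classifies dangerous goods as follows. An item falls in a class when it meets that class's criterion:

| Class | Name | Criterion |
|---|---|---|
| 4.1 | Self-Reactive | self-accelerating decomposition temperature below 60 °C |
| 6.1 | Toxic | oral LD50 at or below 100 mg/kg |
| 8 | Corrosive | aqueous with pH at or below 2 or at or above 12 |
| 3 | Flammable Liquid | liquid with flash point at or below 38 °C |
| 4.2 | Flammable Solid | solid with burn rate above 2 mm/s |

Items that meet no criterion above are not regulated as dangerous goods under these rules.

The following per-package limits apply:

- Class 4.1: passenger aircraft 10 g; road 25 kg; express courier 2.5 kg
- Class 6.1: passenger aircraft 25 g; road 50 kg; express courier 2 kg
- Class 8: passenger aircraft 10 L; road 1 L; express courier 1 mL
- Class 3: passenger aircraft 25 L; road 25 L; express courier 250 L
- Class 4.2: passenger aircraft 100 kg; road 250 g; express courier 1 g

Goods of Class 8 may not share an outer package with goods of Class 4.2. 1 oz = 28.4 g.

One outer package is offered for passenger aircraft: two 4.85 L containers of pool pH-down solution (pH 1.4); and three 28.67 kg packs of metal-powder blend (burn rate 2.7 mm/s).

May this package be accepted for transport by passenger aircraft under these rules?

The pool pH-down solution has pH 1.4, which is ≤ 2, so it is Class 8 (Corrosive).
The metal-powder blend has burn rate 2.7 mm/s, which is > 2 mm/s, so it is Class 4.2 (Flammable Solid).
Class 8 quantity: two 4.85 L containers = 9.7 L.
9.7 L ≤ 10 L (passenger aircraft limit, Class 8) — within limit.
Class 4.2 quantity: three 28.67 kg packs = 86.01 kg.
86.01 kg is within the passenger aircraft limit of 100 kg for Class 4.2.
Class 8 and Class 4.2 may not share an outer package.

No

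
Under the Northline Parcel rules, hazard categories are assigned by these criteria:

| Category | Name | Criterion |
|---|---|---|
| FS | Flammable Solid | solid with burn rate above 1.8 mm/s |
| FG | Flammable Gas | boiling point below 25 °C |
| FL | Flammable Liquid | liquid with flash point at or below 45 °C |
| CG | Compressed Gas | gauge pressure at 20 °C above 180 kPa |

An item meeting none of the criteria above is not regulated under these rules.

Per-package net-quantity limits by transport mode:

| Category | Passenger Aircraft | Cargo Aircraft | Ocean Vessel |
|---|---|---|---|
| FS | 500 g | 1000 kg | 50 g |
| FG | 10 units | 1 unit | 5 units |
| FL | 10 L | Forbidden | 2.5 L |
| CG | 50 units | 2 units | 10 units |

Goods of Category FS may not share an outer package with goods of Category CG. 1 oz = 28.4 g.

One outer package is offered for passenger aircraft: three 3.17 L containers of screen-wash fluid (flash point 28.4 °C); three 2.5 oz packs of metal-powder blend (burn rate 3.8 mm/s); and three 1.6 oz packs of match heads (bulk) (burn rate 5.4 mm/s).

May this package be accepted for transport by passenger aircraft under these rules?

Yes

With flash point 28.4 °C (≤ 45 °C), the screen-wash fluid falls in Category FL.
Metal-powder blend: burn rate 3.8 mm/s > 1.8 mm/s → Category FS (Flammable Solid).
Match heads (bulk): burn rate 5.4 mm/s > 1.8 mm/s → Category FS (Flammable Solid).
Total Category FS: (three 2.5 oz packs = 213 g) + (three 1.6 oz packs = 136.32 g) = 349.32 g.
That is within the Category FS passenger aircraft limit of 500 g.
Category FL quantity: three 3.17 L containers = 9.51 L.
That is within the Category FL passenger aircraft limit of 10 L.
The segregation rule (Category FS with Category CG) does not apply to Category FS with Category FL.
Every hazard category is within its passenger aircraft limit and no segregation rule is violated.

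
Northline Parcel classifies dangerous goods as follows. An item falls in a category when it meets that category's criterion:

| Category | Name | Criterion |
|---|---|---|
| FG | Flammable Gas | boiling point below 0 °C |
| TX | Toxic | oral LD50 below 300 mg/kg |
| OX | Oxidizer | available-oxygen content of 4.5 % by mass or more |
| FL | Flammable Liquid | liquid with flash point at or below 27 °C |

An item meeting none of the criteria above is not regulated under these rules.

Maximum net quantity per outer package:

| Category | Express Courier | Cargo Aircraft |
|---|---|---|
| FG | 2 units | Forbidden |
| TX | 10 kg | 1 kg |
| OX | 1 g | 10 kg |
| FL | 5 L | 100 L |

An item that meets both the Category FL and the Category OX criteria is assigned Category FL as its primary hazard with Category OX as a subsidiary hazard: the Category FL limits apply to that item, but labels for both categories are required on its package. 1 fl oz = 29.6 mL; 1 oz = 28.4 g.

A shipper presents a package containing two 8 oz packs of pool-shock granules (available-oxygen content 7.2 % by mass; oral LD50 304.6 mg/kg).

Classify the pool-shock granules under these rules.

Available-oxygen content 7.2 % by mass meets the Category OX criterion (Oxidizer), so the pool-shock granules are Category OX.

Category OX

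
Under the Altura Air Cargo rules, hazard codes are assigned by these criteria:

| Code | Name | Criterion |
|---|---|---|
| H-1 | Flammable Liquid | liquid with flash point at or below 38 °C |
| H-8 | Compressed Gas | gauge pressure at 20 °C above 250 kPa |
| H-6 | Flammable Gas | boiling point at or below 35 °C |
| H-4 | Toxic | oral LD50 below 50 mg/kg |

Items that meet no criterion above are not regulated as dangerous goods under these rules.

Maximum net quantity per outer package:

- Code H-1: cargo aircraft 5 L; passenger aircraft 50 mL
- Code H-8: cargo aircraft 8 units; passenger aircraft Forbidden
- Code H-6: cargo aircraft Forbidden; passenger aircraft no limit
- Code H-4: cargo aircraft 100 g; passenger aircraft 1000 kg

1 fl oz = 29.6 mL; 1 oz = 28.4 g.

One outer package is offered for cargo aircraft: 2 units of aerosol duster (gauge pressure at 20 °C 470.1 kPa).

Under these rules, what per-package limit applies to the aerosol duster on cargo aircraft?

The aerosol duster has gauge pressure at 20 °C 470.1 kPa, which is > 250 kPa, so it is Code H-8 (Compressed Gas).
The cargo aircraft limit for Code H-8 is 8 units.

8 units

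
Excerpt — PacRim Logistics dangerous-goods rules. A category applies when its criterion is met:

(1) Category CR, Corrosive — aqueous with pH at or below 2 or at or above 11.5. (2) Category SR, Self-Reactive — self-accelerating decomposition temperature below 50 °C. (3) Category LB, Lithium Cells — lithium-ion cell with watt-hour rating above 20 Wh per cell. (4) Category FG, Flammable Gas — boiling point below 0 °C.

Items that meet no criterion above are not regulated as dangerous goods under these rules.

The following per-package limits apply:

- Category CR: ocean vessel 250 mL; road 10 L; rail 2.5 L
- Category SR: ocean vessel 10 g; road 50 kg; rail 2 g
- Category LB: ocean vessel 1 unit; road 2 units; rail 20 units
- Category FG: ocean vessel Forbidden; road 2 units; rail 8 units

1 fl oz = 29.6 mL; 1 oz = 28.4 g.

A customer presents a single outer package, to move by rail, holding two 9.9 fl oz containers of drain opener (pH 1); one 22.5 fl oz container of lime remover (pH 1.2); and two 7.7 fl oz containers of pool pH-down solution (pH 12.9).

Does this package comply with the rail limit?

Yes

pH 1 meets the Category CR criterion (Corrosive), so the drain opener is Category CR.
With pH 1.2 (≤ 2), the lime remover falls in Category CR.
With pH 12.9 (≥ 11.5), the pool pH-down solution falls in Category CR.
Category CR net quantity: (two 9.9 fl oz containers = 586.08 mL) + (one 22.5 fl oz container = 666 mL) + (two 7.7 fl oz containers = 455.84 mL) = 1707.92 mL.
1707.92 mL is within the rail limit of 2.5 L for Category CR.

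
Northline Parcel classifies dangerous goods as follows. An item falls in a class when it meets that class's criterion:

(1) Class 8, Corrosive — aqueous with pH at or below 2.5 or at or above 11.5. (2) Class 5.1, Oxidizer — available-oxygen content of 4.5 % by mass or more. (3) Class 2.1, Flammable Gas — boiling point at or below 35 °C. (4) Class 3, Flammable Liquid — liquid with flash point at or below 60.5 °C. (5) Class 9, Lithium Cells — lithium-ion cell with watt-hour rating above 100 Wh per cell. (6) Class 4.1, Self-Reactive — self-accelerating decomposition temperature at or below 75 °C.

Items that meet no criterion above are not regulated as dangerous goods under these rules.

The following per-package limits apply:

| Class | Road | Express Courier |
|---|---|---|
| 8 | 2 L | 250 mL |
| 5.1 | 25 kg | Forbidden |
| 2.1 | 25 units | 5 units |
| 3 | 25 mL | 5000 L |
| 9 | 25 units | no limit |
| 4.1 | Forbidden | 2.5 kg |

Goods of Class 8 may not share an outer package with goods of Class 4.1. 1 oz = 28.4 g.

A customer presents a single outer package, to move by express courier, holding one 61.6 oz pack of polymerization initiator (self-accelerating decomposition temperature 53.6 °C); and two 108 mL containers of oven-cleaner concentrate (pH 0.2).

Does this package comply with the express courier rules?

The polymerization initiator has self-accelerating decomposition temperature 53.6 °C, which is ≤ 75 °C, so it is Class 4.1 (Self-Reactive).
pH 0.2 meets the Class 8 criterion (Corrosive), so the oven-cleaner concentrate is Class 8.
Class 8 quantity: two 108 mL containers = 216 mL.
216 mL is within the express courier limit of 250 mL for Class 8.
Class 4.1 quantity: one 61.6 oz pack = 1749.44 g.
That is within the Class 4.1 express courier limit of 2.5 kg.
Class 8 and Class 4.1 may not share an outer package.

No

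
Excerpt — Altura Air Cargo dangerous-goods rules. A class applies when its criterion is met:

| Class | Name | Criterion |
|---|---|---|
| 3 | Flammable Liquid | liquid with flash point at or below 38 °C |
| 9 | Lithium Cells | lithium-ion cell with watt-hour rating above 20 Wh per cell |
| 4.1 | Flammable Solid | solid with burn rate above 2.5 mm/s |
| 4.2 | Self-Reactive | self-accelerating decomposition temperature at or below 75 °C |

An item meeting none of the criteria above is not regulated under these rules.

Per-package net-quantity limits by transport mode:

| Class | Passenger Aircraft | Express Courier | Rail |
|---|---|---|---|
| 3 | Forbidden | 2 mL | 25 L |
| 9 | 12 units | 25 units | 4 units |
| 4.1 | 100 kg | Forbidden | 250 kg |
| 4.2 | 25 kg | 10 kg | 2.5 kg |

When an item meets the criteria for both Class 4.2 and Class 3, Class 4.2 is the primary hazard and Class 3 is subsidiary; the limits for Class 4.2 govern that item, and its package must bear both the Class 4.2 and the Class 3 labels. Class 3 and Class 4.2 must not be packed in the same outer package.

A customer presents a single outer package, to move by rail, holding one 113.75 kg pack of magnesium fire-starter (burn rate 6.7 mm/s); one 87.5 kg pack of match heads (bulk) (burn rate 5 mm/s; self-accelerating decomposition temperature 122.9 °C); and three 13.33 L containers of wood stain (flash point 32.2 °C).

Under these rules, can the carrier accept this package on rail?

No

With burn rate 6.7 mm/s (> 2.5 mm/s), the magnesium fire-starter falls in Class 4.1.
The match heads (bulk) have burn rate 5 mm/s, which is > 2.5 mm/s, so they are Class 4.1 (Flammable Solid).
With flash point 32.2 °C (≤ 38 °C), the wood stain falls in Class 3.
Total Class 4.1: 113.75 kg + 87.5 kg = 201.25 kg.
201.25 kg ≤ 250 kg (rail limit, Class 4.1) — within limit.
Class 3 quantity: three 13.33 L containers = 39.99 L.
39.99 L exceeds the rail limit of 25 L for Class 3.
The segregation rule (Class 3 with Class 4.2) does not apply to Class 4.1 with Class 3.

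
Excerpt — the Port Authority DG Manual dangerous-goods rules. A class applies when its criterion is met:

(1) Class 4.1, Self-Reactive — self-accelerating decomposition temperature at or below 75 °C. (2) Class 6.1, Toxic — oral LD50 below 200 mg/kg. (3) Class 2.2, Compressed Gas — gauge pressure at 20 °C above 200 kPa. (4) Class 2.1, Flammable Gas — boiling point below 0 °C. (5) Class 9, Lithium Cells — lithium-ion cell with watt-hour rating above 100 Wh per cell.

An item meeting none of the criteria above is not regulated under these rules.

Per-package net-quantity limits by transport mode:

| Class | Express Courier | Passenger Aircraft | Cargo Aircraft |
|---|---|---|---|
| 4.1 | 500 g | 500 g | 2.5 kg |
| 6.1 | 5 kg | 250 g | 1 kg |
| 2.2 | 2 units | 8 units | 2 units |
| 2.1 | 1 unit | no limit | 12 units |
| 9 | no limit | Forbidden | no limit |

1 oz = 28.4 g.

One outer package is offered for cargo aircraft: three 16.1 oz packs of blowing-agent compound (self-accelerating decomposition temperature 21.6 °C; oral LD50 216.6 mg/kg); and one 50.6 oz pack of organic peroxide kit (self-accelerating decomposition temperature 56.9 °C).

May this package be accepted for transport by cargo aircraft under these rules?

Blowing-agent compound: self-accelerating decomposition temperature 21.6 °C ≤ 75 °C → Class 4.1 (Self-Reactive).
With self-accelerating decomposition temperature 56.9 °C (≤ 75 °C), the organic peroxide kit falls in Class 4.1.
Class 4.1 net quantity: (three 16.1 oz packs = 1371.72 g) + (one 50.6 oz pack = 1437.04 g) = 2808.76 g.
2808.76 g > 2.5 kg (cargo aircraft limit, Class 4.1) — over the limit.

No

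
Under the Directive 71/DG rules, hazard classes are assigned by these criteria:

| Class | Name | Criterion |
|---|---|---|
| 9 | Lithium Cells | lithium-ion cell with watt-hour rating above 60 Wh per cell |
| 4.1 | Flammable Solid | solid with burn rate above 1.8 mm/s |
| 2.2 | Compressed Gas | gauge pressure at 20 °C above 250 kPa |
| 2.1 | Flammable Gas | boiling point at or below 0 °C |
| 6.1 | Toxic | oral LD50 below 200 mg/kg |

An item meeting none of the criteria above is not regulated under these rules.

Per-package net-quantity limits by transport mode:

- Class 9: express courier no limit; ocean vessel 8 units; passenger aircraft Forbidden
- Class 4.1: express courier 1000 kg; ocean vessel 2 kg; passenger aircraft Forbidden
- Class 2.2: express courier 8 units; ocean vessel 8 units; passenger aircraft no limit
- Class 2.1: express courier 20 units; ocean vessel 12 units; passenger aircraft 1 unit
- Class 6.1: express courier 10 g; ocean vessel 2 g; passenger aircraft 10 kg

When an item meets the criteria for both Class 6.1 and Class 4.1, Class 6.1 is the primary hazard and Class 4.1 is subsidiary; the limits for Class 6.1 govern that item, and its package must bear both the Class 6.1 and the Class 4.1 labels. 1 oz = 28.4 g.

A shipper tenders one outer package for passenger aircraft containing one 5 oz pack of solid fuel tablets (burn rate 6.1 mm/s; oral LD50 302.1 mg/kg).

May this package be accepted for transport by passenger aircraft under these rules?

No

The solid fuel tablets have burn rate 6.1 mm/s, which is > 1.8 mm/s, so they are Class 4.1 (Flammable Solid).
Class 4.1 quantity: one 5 oz pack = 142 g.
Class 4.1 is Forbidden by passenger aircraft.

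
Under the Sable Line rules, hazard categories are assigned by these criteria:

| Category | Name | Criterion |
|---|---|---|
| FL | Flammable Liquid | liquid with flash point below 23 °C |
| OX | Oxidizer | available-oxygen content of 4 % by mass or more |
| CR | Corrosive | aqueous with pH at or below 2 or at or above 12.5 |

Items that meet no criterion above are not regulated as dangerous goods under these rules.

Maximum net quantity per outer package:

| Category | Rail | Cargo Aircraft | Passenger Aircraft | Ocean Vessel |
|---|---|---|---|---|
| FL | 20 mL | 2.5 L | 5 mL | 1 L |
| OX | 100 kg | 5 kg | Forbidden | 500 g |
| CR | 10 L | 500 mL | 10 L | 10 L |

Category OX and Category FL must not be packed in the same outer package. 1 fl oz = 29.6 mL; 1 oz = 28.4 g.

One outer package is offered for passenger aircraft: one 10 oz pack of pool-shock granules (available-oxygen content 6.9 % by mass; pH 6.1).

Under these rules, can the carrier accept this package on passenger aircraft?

No

The pool-shock granules have available-oxygen content 6.9 % by mass, which is ≥ 4 % by mass, so they are Category OX (Oxidizer).
Category OX quantity: one 10 oz pack = 284 g.
By passenger aircraft, Category OX is Forbidden regardless of quantity.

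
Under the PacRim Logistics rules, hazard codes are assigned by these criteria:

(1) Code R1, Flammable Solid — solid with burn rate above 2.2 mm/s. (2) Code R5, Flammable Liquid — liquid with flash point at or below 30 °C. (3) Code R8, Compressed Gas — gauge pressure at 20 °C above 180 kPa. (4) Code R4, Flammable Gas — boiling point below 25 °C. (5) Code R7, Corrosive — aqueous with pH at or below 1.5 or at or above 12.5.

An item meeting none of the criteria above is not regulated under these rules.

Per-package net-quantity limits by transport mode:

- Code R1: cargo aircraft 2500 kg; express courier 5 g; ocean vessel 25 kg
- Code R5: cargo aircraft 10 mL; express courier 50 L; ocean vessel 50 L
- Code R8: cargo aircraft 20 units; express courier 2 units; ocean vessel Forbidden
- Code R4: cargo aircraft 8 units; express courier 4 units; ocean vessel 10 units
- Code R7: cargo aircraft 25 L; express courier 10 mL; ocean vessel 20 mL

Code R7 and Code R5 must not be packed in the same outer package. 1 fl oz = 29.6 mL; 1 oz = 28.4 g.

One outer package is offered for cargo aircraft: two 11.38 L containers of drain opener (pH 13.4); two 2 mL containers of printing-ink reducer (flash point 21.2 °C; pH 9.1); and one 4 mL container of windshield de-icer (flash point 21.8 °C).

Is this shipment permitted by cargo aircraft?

No

The drain opener has pH 13.4, which is ≥ 12.5, so it is Code R7 (Corrosive).
Printing-ink reducer: flash point 21.2 °C ≤ 30 °C → Code R5 (Flammable Liquid).
The windshield de-icer has flash point 21.8 °C, which is ≤ 30 °C, so it is Code R5 (Flammable Liquid).
Code R7 quantity: two 11.38 L containers = 22.76 L.
22.76 L is within the cargo aircraft limit of 25 L for Code R7.
Code R5 net quantity: (two 2 mL containers = 4 mL) + 4 mL = 8 mL.
8 mL is within the cargo aircraft limit of 10 mL for Code R5.
Code R7 and Code R5 may not share an outer package.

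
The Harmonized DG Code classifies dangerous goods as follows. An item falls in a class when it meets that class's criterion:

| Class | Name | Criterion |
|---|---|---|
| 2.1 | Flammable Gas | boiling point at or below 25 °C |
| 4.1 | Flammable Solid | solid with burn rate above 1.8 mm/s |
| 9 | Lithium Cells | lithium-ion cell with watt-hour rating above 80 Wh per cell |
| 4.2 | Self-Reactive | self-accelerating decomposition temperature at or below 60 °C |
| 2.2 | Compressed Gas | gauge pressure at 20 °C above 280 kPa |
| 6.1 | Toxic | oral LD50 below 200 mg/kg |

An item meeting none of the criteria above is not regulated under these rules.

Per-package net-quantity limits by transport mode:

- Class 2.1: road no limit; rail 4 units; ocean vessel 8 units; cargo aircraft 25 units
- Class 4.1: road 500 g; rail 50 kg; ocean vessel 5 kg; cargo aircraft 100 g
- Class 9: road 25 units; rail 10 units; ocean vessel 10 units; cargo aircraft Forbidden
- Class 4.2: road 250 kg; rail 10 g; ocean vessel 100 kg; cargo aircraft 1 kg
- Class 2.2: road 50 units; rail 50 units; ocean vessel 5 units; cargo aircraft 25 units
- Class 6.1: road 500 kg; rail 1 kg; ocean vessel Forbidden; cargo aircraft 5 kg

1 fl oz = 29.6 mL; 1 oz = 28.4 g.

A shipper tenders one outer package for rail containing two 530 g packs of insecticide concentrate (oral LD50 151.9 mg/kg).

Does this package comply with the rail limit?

Oral LD50 151.9 mg/kg meets the Class 6.1 criterion (Toxic), so the insecticide concentrate is Class 6.1.
Class 6.1 quantity: two 530 g packs = 1.06 kg.
1.06 kg > 1 kg (rail limit, Class 6.1) — over the limit.

No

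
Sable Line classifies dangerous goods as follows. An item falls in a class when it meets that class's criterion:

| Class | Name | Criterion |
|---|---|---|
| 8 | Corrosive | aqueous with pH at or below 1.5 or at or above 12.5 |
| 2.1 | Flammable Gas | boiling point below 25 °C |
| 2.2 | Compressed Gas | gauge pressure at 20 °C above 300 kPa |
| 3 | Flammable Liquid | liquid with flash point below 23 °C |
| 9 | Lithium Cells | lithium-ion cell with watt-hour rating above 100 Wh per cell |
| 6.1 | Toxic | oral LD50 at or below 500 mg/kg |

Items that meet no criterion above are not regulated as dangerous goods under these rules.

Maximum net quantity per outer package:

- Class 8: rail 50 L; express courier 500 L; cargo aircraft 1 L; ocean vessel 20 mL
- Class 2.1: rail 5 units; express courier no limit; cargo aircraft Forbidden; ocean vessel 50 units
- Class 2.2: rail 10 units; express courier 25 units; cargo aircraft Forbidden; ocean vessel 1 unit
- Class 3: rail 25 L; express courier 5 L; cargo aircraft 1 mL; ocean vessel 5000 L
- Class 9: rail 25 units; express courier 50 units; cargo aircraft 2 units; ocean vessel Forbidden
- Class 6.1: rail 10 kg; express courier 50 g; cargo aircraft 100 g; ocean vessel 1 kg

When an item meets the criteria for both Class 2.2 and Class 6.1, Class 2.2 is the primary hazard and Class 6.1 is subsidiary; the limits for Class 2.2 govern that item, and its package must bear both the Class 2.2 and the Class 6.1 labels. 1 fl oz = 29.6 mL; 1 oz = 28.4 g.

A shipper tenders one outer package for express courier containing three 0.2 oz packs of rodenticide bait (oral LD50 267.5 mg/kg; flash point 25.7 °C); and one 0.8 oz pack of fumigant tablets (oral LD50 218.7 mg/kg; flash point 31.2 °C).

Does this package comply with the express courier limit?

Yes

Oral LD50 267.5 mg/kg meets the Class 6.1 criterion (Toxic), so the rodenticide bait is Class 6.1.
Fumigant tablets: oral LD50 218.7 mg/kg ≤ 500 mg/kg → Class 6.1 (Toxic).
Total Class 6.1: (three 0.2 oz packs = 17.04 g) + (one 0.8 oz pack = 22.72 g) = 39.76 g.
39.76 g ≤ 50 g (express courier limit, Class 6.1) — within limit.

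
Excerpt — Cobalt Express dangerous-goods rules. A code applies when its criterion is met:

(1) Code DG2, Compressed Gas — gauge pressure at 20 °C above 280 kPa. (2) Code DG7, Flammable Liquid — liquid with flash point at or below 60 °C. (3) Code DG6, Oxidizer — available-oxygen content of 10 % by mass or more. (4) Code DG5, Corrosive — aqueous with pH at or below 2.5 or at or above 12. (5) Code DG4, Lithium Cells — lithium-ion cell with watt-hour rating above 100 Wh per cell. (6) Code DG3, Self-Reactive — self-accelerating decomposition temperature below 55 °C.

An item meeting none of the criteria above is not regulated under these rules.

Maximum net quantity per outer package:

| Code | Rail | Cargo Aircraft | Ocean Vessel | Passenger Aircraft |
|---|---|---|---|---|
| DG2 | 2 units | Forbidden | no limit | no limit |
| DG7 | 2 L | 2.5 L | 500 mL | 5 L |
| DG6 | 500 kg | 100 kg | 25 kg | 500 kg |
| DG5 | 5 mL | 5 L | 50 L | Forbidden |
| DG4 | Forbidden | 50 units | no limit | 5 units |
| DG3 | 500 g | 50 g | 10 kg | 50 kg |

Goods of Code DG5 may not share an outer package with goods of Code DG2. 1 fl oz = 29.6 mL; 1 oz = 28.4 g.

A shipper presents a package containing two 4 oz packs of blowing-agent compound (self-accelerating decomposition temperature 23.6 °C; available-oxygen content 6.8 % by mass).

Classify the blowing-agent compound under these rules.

Code DG3

Blowing-agent compound: self-accelerating decomposition temperature 23.6 °C < 55 °C → Code DG3 (Self-Reactive).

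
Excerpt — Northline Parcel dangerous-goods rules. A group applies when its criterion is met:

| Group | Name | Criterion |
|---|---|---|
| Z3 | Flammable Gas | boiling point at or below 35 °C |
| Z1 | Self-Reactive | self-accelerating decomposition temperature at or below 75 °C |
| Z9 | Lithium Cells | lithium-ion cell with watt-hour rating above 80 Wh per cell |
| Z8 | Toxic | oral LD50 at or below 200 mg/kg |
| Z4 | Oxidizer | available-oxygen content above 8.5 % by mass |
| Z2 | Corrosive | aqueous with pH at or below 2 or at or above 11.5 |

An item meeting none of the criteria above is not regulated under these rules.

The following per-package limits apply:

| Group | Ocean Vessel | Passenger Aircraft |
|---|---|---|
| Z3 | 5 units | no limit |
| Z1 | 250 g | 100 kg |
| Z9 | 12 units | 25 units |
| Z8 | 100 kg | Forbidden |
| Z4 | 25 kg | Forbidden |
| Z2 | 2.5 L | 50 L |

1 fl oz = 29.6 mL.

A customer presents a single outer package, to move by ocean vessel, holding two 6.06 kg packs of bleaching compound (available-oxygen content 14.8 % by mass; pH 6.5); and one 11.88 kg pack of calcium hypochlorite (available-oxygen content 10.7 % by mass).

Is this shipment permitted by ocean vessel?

Bleaching compound: available-oxygen content 14.8 % by mass > 8.5 % by mass → Group Z4 (Oxidizer).
Available-oxygen content 10.7 % by mass meets the Group Z4 criterion (Oxidizer), so the calcium hypochlorite is Group Z4.
Total Group Z4: (two 6.06 kg packs = 12.12 kg) + 11.88 kg = 24 kg.
24 kg ≤ 25 kg (ocean vessel limit, Group Z4) — within limit.

Yes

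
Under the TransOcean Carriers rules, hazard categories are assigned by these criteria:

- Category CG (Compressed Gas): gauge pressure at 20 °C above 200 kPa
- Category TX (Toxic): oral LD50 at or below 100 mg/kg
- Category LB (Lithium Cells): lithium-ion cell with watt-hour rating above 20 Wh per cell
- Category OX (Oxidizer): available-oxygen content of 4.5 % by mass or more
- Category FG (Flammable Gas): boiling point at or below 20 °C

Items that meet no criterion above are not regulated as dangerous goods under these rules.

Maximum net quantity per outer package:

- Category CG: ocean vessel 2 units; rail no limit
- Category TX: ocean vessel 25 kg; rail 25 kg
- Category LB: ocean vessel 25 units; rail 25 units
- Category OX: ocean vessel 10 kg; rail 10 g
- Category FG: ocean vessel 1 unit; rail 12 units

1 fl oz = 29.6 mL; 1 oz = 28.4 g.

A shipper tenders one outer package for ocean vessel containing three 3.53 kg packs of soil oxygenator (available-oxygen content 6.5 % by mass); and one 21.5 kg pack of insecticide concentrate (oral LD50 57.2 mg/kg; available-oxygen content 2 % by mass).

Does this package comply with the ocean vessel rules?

No

With available-oxygen content 6.5 % by mass (≥ 4.5 % by mass), the soil oxygenator falls in Category OX.
Oral LD50 57.2 mg/kg meets the Category TX criterion (Toxic), so the insecticide concentrate is Category TX.
Category OX quantity: three 3.53 kg packs = 10.59 kg.
10.59 kg exceeds the ocean vessel limit of 10 kg for Category OX.
Category TX quantity: 21.5 kg.
That is within the Category TX ocean vessel limit of 25 kg.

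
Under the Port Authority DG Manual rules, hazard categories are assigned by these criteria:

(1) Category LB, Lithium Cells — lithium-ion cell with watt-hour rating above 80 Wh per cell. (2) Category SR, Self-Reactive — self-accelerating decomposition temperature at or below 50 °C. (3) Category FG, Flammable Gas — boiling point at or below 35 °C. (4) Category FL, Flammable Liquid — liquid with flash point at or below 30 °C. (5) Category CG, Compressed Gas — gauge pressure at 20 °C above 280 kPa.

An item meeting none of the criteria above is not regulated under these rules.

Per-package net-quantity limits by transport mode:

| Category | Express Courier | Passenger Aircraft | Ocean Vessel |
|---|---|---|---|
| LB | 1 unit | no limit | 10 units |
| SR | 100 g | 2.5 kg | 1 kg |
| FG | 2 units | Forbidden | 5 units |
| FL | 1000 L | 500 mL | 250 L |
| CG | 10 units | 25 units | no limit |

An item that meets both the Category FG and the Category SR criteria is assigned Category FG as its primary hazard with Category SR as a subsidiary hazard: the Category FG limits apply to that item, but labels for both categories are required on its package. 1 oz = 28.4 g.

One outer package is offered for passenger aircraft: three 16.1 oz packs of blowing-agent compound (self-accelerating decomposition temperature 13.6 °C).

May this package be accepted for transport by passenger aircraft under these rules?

Yes

The blowing-agent compound has self-accelerating decomposition temperature 13.6 °C, which is ≤ 50 °C, so it is Category SR (Self-Reactive).
Category SR quantity: three 16.1 oz packs = 1371.72 g.
That is within the Category SR passenger aircraft limit of 2.5 kg.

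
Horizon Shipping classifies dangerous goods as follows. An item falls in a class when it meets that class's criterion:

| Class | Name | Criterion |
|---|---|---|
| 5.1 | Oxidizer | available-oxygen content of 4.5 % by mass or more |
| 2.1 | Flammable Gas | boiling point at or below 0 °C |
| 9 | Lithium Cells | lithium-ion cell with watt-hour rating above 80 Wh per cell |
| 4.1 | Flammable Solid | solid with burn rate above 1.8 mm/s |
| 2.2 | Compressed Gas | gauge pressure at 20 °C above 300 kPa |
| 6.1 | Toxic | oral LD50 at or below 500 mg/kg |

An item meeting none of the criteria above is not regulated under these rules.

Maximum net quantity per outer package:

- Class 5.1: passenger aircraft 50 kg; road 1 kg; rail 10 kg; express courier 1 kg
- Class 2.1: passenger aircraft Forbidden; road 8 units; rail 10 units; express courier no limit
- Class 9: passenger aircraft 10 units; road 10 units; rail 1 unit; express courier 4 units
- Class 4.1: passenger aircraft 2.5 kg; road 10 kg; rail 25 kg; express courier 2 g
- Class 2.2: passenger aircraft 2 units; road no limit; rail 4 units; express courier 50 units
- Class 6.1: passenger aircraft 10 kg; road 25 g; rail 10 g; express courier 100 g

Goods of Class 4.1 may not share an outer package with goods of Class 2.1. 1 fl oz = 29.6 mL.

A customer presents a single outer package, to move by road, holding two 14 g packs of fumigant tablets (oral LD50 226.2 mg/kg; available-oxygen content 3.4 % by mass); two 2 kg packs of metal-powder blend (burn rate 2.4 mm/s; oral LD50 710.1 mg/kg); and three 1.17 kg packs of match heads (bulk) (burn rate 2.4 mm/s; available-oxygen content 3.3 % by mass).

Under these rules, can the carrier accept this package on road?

No

With oral LD50 226.2 mg/kg (≤ 500 mg/kg), the fumigant tablets fall in Class 6.1.
The metal-powder blend has burn rate 2.4 mm/s, which is > 1.8 mm/s, so it is Class 4.1 (Flammable Solid).
Match heads (bulk): burn rate 2.4 mm/s > 1.8 mm/s → Class 4.1 (Flammable Solid).
Class 4.1 net quantity: (two 2 kg packs = 4 kg) + (three 1.17 kg packs = 3.51 kg) = 7.51 kg.
7.51 kg ≤ 10 kg (road limit, Class 4.1) — within limit.
Class 6.1 quantity: two 14 g packs = 28 g.
That exceeds the Class 6.1 road limit of 25 g.
The segregation rule (Class 4.1 with Class 2.1) does not apply to Class 4.1 with Class 6.1.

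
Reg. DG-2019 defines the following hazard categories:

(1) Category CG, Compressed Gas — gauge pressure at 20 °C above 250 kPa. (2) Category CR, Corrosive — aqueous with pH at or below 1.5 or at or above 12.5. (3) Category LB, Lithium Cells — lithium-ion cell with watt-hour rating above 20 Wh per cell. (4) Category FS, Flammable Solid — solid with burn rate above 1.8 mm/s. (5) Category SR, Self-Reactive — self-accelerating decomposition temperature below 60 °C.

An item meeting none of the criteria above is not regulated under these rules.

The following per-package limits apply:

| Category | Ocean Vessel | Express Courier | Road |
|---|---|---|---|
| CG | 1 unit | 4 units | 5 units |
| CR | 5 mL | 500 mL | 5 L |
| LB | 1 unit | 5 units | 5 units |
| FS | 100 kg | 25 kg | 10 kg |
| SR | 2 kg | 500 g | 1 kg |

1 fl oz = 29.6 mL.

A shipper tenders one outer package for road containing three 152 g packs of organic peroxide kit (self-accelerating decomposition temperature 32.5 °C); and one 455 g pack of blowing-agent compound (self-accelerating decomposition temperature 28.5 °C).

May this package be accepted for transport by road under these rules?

Yes

Organic peroxide kit: self-accelerating decomposition temperature 32.5 °C < 60 °C → Category SR (Self-Reactive).
With self-accelerating decomposition temperature 28.5 °C (< 60 °C), the blowing-agent compound falls in Category SR.
Category SR net quantity: (three 152 g packs = 456 g) + 455 g = 911 g.
911 g ≤ 1 kg (road limit, Category SR) — within limit.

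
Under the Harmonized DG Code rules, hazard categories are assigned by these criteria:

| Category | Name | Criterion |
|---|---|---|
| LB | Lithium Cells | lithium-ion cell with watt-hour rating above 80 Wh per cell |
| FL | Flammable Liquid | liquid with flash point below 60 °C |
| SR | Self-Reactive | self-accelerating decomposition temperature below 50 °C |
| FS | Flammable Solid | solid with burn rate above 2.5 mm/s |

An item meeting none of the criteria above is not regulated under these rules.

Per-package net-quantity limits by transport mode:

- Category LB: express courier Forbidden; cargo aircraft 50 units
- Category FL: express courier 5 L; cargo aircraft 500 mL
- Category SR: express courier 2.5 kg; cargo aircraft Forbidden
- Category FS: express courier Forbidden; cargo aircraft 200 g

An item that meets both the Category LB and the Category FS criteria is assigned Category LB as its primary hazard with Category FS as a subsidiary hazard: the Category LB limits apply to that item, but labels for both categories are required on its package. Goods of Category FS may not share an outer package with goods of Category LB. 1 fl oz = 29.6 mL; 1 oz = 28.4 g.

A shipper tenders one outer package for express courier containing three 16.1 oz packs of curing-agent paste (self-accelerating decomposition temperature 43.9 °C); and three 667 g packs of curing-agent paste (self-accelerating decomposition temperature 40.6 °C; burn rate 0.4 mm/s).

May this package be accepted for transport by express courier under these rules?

No

The curing-agent paste has self-accelerating decomposition temperature 43.9 °C, which is < 50 °C, so it is Category SR (Self-Reactive).
The curing-agent paste has self-accelerating decomposition temperature 40.6 °C, which is < 50 °C, so it is Category SR (Self-Reactive).
Total Category SR: (three 16.1 oz packs = 1371.72 g) + (three 667 g packs = 2.001 kg) = 3372.72 g.
That exceeds the Category SR express courier limit of 2.5 kg.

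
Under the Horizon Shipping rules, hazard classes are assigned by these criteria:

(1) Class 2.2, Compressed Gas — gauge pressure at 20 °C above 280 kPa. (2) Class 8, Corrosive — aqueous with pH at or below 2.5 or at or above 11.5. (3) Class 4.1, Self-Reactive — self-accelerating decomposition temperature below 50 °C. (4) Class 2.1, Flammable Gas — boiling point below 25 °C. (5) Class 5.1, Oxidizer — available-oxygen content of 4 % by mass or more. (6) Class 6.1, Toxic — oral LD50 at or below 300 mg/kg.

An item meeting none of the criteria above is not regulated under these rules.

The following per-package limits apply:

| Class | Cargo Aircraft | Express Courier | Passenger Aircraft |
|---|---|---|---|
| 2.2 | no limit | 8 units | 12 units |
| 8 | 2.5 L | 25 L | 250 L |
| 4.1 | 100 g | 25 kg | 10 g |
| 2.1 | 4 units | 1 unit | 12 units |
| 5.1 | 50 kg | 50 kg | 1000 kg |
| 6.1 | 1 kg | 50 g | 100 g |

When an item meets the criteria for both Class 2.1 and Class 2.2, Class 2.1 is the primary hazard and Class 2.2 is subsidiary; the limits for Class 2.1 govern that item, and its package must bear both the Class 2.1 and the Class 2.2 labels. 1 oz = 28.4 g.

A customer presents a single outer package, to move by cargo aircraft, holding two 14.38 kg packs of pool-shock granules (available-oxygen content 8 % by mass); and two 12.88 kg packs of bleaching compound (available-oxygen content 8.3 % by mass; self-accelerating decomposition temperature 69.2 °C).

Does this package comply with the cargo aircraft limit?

No

Pool-shock granules: available-oxygen content 8 % by mass ≥ 4 % by mass → Class 5.1 (Oxidizer).
With available-oxygen content 8.3 % by mass (≥ 4 % by mass), the bleaching compound falls in Class 5.1.
Total Class 5.1: (two 14.38 kg packs = 28.76 kg) + (two 12.88 kg packs = 25.76 kg) = 54.52 kg.
54.52 kg exceeds the cargo aircraft limit of 50 kg for Class 5.1.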